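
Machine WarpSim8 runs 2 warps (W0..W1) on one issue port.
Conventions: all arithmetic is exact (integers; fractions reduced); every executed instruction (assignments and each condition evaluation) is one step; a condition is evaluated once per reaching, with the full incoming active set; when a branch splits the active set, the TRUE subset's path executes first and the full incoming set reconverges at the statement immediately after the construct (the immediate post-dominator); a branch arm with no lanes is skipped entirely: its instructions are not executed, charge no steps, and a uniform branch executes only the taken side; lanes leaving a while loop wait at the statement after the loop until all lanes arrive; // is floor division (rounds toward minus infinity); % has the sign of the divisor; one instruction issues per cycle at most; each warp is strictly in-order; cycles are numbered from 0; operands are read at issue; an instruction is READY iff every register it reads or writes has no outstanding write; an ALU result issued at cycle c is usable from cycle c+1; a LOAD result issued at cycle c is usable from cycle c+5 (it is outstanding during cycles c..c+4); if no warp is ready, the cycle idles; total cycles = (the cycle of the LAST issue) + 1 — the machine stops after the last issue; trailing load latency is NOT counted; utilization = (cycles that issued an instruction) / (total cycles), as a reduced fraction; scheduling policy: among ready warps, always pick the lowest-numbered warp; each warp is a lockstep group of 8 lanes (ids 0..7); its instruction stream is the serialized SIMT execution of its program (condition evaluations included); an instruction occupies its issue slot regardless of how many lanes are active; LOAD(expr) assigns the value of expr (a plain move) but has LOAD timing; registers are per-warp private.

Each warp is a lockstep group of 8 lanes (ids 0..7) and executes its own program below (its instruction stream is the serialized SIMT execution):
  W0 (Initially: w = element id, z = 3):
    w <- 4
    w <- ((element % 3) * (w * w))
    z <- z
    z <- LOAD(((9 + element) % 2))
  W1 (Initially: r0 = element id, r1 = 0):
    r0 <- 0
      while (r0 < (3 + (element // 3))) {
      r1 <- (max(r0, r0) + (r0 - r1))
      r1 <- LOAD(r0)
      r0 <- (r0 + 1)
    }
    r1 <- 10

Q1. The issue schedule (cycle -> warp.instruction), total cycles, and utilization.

cycle 0: W0.I0
cycle 1: W0.I1
cycle 2: W0.I2
cycle 3: W0.I3
cycle 4: W1.I0
cycle 5: W1.I1
cycle 6: W1.I2
cycle 7: W1.I3
cycle 8: W1.I4
cycle 9: W1.I5
cycle 10: idle
cycle 11: idle
cycle 12: W1.I6
cycle 13: W1.I7
cycle 14: W1.I8
cycle 15: W1.I9
cycle 16: idle
cycle 17: idle
cycle 18: W1.I10
cycle 19: W1.I11
cycle 20: W1.I12
cycle 21: W1.I13
cycle 22: idle
cycle 23: idle
cycle 24: W1.I14
cycle 25: W1.I15
cycle 26: W1.I16
cycle 27: W1.I17
cycle 28: idle
cycle 29: idle
cycle 30: W1.I18
cycle 31: W1.I19
cycle 32: W1.I20
cycle 33: W1.I21
cycle 34: idle
cycle 35: idle
cycle 36: W1.I22

Answer: 37 cycles, utilization 27/37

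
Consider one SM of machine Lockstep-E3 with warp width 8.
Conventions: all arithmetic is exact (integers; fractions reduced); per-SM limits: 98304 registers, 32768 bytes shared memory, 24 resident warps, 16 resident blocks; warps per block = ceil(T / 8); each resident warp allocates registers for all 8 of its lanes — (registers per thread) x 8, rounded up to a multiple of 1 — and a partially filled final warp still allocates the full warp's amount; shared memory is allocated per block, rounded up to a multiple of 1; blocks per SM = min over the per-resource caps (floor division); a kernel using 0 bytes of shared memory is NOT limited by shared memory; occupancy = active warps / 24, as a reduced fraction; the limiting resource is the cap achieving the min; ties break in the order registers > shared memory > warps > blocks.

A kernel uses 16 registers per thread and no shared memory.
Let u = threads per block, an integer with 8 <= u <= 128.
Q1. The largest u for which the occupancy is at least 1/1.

Answer: u = 96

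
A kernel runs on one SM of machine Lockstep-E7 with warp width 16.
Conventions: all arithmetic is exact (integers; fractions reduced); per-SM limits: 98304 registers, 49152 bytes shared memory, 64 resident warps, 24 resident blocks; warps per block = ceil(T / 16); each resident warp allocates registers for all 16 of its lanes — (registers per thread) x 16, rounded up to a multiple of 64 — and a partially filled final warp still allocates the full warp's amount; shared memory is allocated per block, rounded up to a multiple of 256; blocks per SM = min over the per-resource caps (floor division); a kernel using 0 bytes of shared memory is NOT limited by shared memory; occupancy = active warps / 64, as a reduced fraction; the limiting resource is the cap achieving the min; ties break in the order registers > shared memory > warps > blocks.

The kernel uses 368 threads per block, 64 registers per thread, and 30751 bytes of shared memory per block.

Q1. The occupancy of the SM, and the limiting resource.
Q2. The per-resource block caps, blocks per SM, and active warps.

Answer: occupancy 23/64, limited by shared memory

registers: 4 blocks
shared memory: 1 block
warps: 2 blocks
blocks: 24 blocks

Answer: 1 block, 23 active warps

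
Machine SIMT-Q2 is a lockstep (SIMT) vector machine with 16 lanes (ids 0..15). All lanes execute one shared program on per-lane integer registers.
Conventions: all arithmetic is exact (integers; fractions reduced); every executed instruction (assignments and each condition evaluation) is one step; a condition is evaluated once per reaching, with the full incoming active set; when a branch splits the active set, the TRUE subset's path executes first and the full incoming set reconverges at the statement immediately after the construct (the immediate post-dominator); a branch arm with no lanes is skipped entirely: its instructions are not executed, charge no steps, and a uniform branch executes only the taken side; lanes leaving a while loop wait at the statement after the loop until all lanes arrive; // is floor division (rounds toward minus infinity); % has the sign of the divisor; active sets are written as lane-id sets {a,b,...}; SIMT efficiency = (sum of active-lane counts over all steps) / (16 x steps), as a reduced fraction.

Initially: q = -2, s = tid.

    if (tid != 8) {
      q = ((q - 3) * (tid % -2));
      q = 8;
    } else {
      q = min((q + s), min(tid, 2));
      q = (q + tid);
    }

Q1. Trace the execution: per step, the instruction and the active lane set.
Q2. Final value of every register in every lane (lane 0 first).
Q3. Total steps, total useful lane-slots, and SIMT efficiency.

step 0: eval (tid != 8)              {0,1,2,3,4,5,6,7,8,9,10,11,12,13,14,15}
step 1: q <- ((q - 3) * (tid % -2))  {0,1,2,3,4,5,6,7,9,10,11,12,13,14,15}
step 2: q <- 8                       {0,1,2,3,4,5,6,7,9,10,11,12,13,14,15}
step 3: q <- min((q + s), min(tid, 2)) {8}
step 4: q <- (q + tid)               {8}

Answer: 5 steps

q: 8,8,8,8,8,8,8,8,10,8,8,8,8,8,8,8
s: 0,1,2,3,4,5,6,7,8,9,10,11,12,13,14,15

steps = 5; useful = 48; efficiency = 48/80 = 3/5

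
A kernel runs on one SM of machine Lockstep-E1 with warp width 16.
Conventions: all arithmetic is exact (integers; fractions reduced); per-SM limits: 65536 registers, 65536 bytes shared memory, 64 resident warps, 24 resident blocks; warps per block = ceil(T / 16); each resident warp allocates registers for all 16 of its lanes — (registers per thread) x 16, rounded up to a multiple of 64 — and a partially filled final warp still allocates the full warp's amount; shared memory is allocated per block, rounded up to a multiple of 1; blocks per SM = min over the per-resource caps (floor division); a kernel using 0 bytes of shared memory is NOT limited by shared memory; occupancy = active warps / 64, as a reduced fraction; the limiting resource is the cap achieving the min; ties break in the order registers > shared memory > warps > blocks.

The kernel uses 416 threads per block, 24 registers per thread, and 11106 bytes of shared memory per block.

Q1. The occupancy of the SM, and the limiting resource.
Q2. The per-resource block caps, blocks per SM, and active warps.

Answer: occupancy 13/16, limited by warps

registers: 6 blocks
shared memory: 5 blocks
warps: 2 blocks
blocks: 24 blocks

Answer: 2 blocks, 52 active warps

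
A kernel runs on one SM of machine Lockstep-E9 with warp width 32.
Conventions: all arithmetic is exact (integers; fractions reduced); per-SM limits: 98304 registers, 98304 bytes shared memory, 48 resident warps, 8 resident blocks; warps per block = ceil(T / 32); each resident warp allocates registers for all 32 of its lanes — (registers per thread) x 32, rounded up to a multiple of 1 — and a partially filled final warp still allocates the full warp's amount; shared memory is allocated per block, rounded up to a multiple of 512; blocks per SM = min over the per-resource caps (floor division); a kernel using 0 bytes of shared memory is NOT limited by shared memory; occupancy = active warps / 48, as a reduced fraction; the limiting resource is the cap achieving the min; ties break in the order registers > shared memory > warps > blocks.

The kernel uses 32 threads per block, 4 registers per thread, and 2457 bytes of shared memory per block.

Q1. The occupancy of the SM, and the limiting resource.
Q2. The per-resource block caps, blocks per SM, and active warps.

Answer: occupancy 1/6, limited by blocks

registers: 768 blocks
shared memory: 38 blocks
warps: 48 blocks
blocks: 8 blocks

Answer: 8 blocks, 8 active warps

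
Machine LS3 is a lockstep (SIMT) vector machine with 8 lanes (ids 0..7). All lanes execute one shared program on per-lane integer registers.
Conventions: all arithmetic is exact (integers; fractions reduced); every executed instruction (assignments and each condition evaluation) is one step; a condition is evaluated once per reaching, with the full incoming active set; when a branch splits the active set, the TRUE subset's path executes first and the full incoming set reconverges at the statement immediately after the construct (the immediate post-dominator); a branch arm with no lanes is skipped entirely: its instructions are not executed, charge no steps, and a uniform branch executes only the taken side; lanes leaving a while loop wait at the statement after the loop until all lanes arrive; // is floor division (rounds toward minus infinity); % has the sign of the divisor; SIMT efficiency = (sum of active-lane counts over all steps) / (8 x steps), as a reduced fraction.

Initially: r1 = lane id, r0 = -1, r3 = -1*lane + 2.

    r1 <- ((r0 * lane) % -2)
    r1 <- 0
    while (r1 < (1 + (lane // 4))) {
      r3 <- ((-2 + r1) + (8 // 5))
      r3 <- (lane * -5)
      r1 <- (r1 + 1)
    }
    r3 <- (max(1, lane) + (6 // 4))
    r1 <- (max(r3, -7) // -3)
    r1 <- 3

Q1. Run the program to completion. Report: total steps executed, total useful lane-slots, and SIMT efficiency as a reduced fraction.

Answer: 14 steps, 96 useful, 6/7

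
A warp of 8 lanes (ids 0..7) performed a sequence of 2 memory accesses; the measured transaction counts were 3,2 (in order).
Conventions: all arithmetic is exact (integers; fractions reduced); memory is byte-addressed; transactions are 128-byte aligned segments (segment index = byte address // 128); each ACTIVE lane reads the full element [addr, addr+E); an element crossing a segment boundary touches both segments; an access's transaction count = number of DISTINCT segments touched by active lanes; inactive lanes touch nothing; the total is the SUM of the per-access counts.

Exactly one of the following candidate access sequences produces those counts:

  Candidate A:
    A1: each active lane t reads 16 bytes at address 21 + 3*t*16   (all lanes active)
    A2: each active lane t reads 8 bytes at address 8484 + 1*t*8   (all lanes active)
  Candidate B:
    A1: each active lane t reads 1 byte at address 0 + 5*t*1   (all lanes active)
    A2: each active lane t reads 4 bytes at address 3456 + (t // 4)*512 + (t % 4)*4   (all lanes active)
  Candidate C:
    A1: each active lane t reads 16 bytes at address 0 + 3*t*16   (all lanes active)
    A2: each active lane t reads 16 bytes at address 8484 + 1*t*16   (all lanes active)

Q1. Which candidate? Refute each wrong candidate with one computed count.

A: A2 gives 1 transaction, not 2
B: A1 gives 1 transaction, not 3
C: all counts match (3,2)

Answer: C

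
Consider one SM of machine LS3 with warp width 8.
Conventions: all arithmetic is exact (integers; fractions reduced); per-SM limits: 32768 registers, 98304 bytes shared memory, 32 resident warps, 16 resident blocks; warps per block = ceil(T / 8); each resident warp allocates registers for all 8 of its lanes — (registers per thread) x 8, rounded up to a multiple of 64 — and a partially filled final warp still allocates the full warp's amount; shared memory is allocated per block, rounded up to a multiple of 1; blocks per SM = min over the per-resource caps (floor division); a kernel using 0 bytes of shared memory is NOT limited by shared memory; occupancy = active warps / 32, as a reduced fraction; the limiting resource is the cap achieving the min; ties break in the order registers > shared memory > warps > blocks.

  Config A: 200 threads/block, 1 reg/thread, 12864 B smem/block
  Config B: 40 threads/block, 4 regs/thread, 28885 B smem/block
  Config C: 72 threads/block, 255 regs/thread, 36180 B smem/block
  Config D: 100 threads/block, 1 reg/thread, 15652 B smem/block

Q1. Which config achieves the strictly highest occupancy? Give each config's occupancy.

occupancies: A 25/32, B 15/32, C 9/32, D 13/16

Answer: D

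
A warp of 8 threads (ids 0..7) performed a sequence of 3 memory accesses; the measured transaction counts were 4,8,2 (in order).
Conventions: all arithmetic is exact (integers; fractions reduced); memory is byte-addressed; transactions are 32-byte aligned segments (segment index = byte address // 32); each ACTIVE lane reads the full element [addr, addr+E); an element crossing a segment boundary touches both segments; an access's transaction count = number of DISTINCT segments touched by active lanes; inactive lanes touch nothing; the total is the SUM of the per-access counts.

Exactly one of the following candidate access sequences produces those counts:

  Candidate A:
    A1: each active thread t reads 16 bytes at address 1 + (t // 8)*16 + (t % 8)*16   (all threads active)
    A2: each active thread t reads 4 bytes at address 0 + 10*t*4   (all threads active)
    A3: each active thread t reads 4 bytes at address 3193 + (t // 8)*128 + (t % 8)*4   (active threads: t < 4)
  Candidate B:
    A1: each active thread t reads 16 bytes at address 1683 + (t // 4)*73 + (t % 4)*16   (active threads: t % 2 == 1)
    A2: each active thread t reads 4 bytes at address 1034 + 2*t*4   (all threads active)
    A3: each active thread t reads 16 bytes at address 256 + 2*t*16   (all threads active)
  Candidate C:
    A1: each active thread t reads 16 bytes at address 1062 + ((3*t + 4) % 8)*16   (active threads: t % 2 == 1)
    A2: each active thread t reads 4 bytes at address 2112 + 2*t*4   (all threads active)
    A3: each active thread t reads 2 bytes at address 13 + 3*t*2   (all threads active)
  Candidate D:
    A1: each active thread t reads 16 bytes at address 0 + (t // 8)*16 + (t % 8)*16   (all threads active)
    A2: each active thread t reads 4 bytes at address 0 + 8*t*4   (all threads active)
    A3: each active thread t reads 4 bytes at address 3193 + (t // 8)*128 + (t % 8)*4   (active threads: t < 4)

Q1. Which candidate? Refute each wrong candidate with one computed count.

A: A1 gives 5 transactions, not 4
B: A2 gives 3 transactions, not 8
C: A1 gives 5 transactions, not 4
D: all counts match (4,8,2)

Answer: D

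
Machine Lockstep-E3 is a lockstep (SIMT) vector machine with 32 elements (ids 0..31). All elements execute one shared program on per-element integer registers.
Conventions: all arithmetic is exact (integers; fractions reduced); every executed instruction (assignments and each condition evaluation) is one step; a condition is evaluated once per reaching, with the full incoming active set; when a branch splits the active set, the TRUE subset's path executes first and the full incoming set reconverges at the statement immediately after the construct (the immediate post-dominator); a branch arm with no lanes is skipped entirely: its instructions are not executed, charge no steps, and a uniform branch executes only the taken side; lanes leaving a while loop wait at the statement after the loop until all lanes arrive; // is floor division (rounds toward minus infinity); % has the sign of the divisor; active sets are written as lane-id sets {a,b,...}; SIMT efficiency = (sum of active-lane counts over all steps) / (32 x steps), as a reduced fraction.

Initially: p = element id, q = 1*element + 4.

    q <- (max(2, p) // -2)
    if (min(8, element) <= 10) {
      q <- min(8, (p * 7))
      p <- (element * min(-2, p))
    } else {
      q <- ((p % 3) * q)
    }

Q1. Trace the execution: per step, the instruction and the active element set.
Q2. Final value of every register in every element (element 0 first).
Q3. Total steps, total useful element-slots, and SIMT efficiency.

step 0: q <- (max(2, p) // -2)       {0,1,2,3,4,5,6,7,8,9,10,11,12,13,14,15,16,17,18,19,20,21,22,23,24,25,26,27,28,29,30,31}
step 1: eval (min(8, element) <= 10) {0,1,2,3,4,5,6,7,8,9,10,11,12,13,14,15,16,17,18,19,20,21,22,23,24,25,26,27,28,29,30,31}
step 2: q <- min(8, (p * 7))         {0,1,2,3,4,5,6,7,8,9,10,11,12,13,14,15,16,17,18,19,20,21,22,23,24,25,26,27,28,29,30,31}
step 3: p <- (element * min(-2, p))  {0,1,2,3,4,5,6,7,8,9,10,11,12,13,14,15,16,17,18,19,20,21,22,23,24,25,26,27,28,29,30,31}

Answer: 4 steps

p: 0,-2,-4,-6,-8,-10,-12,-14,-16,-18,-20,-22,-24,-26,-28,-30,-32,-34,-36,-38,-40,-42,-44,-46,-48,-50,-52,-54,-56,-58,-60,-62
q: 0,7,8,8,8,8,8,8,8,8,8,8,8,8,8,8,8,8,8,8,8,8,8,8,8,8,8,8,8,8,8,8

steps = 4; useful = 128; efficiency = 128/128 = 1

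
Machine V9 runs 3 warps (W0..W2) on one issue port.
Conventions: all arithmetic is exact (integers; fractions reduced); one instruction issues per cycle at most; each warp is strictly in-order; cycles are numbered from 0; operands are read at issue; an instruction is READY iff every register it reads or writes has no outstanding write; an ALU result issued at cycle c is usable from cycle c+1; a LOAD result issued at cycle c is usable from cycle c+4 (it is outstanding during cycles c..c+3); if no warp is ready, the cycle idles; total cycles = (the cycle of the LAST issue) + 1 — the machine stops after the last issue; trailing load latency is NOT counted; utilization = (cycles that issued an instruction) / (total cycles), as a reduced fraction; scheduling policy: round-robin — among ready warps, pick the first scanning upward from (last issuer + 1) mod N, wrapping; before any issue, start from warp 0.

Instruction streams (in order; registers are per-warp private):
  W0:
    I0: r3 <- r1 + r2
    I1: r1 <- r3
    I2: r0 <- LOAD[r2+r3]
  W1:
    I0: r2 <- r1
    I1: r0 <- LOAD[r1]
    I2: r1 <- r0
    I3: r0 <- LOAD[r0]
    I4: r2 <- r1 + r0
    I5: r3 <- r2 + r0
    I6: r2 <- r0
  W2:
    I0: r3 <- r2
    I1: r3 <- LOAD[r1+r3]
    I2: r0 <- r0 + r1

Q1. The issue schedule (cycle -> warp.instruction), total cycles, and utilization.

cycle 0: W0.I0
cycle 1: W1.I0
cycle 2: W2.I0
cycle 3: W0.I1
cycle 4: W1.I1
cycle 5: W2.I1
cycle 6: W0.I2
cycle 7: W2.I2
cycle 8: W1.I2
cycle 9: W1.I3
cycle 10: idle
cycle 11: idle
cycle 12: idle
cycle 13: W1.I4
cycle 14: W1.I5
cycle 15: W1.I6

Answer: 16 cycles, utilization 13/16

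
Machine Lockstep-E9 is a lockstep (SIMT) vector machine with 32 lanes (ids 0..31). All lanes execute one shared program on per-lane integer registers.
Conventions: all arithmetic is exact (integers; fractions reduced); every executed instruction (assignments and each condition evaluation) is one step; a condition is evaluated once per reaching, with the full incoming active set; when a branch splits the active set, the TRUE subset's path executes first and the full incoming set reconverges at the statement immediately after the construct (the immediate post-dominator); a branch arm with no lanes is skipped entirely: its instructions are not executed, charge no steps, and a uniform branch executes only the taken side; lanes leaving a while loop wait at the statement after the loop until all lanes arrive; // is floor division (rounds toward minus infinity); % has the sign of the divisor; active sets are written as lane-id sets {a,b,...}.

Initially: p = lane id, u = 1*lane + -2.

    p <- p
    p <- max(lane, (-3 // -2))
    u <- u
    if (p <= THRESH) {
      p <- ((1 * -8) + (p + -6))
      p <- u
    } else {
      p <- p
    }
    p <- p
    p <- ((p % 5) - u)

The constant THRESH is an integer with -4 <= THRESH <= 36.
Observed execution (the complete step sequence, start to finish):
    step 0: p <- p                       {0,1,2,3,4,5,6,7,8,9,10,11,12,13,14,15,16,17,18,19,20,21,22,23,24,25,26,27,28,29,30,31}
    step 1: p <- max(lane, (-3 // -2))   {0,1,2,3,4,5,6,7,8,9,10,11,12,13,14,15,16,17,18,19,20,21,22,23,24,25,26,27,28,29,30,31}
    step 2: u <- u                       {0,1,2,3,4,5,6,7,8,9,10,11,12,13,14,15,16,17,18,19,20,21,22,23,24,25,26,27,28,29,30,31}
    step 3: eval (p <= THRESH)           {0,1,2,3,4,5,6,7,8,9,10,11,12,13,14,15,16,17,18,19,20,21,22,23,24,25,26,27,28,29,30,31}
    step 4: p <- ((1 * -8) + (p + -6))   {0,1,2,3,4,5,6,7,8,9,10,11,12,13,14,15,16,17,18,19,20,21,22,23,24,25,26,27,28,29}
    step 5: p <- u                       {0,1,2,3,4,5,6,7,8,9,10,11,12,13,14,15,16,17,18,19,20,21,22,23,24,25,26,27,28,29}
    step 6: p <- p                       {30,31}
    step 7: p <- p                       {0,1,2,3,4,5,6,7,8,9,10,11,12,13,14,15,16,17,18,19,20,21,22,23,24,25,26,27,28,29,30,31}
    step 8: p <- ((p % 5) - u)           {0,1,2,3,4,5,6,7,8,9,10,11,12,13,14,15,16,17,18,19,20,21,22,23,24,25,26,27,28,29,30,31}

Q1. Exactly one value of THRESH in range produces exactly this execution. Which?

Answer: THRESH = 29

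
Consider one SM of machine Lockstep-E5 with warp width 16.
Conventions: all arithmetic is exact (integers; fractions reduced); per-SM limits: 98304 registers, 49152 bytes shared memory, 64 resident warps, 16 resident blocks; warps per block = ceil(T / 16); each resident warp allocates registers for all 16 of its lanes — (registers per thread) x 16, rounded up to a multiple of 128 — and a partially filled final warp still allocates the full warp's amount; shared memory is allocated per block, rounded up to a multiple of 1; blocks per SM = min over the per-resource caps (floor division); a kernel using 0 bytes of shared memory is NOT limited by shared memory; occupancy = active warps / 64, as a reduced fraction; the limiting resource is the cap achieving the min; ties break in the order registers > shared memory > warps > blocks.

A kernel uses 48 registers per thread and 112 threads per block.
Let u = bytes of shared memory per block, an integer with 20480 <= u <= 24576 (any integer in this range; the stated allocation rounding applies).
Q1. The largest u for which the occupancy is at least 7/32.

Answer: u = 24576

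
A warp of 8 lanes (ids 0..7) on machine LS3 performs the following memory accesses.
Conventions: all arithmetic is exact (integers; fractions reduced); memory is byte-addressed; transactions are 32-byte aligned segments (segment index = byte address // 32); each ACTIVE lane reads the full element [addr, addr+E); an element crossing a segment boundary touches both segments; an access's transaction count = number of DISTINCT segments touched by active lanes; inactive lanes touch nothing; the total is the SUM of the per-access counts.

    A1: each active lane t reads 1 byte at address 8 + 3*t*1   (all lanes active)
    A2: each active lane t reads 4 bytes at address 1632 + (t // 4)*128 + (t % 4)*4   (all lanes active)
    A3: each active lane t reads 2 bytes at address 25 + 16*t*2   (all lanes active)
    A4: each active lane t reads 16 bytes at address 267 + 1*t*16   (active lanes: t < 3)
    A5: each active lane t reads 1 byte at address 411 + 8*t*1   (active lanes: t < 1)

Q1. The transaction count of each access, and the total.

A1: 1 transaction
A2: 2 transactions
A3: 8 transactions
A4: 2 transactions
A5: 1 transaction

Answer: 1,2,8,2,1; total 14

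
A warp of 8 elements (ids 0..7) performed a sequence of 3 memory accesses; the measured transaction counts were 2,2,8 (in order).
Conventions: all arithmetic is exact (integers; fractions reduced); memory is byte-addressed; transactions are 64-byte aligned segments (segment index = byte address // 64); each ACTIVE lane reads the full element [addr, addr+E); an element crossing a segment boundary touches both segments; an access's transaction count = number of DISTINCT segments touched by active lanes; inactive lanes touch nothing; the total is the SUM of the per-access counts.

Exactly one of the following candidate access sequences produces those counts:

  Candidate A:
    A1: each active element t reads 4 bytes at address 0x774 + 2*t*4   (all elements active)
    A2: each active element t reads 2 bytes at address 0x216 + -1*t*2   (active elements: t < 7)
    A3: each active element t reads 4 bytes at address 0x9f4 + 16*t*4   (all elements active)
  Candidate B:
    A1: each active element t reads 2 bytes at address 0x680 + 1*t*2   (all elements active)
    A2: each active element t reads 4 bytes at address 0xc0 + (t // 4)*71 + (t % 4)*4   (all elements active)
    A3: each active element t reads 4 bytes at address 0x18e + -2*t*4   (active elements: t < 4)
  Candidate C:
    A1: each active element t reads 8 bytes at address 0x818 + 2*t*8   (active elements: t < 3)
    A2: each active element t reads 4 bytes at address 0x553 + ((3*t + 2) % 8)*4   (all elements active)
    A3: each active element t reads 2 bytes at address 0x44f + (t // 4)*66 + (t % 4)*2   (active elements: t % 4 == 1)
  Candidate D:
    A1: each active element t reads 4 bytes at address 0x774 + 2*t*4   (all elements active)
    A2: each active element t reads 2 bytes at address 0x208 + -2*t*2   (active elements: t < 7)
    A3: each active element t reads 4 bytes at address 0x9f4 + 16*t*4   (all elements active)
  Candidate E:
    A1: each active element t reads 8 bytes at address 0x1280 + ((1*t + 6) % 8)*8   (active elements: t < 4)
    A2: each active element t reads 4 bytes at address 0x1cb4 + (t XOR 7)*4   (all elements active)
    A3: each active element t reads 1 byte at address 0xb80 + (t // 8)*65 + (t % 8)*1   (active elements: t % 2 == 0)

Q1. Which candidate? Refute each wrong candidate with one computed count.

A: A2 gives 1 transaction, not 2
B: A1 gives 1 transaction, not 2
C: A1 gives 1 transaction, not 2
E: A1 gives 1 transaction, not 2
D: all counts match (2,2,8)

Answer: D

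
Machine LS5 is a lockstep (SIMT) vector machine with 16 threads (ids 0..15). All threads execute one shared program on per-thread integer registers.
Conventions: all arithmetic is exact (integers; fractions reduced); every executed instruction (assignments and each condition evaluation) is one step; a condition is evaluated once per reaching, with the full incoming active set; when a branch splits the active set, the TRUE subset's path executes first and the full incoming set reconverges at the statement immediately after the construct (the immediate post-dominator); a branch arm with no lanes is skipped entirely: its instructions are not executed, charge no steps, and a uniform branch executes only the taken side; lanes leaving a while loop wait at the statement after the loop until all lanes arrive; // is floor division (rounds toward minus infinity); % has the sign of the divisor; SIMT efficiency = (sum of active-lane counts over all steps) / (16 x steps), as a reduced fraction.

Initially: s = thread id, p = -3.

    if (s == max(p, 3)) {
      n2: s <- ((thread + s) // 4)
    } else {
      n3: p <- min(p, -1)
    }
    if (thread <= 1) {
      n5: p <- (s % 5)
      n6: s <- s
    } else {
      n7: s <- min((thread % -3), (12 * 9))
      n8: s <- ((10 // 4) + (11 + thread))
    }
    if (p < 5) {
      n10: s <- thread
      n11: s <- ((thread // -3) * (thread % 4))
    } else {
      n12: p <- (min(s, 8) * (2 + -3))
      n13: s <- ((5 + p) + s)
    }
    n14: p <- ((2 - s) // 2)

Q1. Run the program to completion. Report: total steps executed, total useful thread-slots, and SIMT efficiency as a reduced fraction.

Answer: 12 steps, 144 useful, 3/4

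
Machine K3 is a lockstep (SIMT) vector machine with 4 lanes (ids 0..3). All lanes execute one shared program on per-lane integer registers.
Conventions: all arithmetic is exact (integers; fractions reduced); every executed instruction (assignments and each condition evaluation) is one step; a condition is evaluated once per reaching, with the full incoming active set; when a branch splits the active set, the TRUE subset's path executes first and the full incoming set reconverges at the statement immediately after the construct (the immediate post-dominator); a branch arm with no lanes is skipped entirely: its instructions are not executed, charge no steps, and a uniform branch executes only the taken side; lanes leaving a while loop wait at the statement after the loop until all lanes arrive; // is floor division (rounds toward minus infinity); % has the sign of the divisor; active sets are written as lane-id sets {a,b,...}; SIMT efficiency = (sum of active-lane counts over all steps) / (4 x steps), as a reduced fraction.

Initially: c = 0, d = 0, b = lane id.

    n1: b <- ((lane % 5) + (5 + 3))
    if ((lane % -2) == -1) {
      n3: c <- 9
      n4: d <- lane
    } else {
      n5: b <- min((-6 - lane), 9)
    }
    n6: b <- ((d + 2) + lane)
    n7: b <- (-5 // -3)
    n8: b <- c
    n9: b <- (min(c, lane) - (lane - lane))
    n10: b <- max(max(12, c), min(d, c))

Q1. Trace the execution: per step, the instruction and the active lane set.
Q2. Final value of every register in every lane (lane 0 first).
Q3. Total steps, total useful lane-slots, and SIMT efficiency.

step 0: b <- ((lane % 5) + (5 + 3))  {0,1,2,3}
step 1: eval ((lane % -2) == -1)     {0,1,2,3}
step 2: c <- 9                       {1,3}
step 3: d <- lane                    {1,3}
step 4: b <- min((-6 - lane), 9)     {0,2}
step 5: b <- ((d + 2) + lane)        {0,1,2,3}
step 6: b <- (-5 // -3)              {0,1,2,3}
step 7: b <- c                       {0,1,2,3}
step 8: b <- (min(c, lane) - (lane - lane)) {0,1,2,3}
step 9: b <- max(max(12, c), min(d, c)) {0,1,2,3}

Answer: 10 steps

c: 0,9,0,9
d: 0,1,0,3
b: 12,12,12,12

steps = 10; useful = 34; efficiency = 34/40 = 17/20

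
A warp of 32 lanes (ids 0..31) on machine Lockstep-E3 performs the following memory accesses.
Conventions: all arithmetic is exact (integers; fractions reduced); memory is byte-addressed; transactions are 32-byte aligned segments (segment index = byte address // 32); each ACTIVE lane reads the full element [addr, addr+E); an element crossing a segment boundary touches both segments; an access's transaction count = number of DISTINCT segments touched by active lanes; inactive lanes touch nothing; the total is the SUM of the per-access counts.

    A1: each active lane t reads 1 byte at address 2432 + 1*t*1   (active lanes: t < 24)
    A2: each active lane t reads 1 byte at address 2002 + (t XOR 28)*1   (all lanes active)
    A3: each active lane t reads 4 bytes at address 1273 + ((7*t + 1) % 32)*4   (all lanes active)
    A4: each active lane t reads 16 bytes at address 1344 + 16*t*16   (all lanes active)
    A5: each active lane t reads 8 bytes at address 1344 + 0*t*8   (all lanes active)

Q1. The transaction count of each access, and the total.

A1: 1 transaction
A2: 2 transactions
A3: 5 transactions
A4: 32 transactions
A5: 1 transaction

Answer: 1,2,5,32,1; total 41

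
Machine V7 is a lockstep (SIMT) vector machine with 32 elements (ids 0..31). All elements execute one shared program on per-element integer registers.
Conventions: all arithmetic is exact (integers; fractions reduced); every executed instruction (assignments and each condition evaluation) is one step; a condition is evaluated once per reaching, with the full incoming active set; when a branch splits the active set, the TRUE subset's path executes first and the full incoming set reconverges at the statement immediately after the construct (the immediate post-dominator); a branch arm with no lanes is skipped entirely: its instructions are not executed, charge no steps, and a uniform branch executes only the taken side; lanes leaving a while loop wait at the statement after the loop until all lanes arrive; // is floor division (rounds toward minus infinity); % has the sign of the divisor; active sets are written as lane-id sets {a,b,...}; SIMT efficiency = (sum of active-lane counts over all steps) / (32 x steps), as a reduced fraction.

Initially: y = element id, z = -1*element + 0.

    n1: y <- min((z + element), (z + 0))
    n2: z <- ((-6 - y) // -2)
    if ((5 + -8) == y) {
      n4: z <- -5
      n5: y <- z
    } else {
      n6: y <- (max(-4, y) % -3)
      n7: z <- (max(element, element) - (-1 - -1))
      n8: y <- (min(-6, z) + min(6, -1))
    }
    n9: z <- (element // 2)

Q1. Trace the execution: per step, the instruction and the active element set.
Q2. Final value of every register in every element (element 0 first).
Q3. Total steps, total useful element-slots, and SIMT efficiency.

step 0: y <- min((z + element), (z + 0)) {0,1,2,3,4,5,6,7,8,9,10,11,12,13,14,15,16,17,18,19,20,21,22,23,24,25,26,27,28,29,30,31}
step 1: z <- ((-6 - y) // -2)        {0,1,2,3,4,5,6,7,8,9,10,11,12,13,14,15,16,17,18,19,20,21,22,23,24,25,26,27,28,29,30,31}
step 2: eval ((5 + -8) == y)         {0,1,2,3,4,5,6,7,8,9,10,11,12,13,14,15,16,17,18,19,20,21,22,23,24,25,26,27,28,29,30,31}
step 3: z <- -5                      {3}
step 4: y <- z                       {3}
step 5: y <- (max(-4, y) % -3)       {0,1,2,4,5,6,7,8,9,10,11,12,13,14,15,16,17,18,19,20,21,22,23,24,25,26,27,28,29,30,31}
step 6: z <- (max(element, element) - (-1 - -1)) {0,1,2,4,5,6,7,8,9,10,11,12,13,14,15,16,17,18,19,20,21,22,23,24,25,26,27,28,29,30,31}
step 7: y <- (min(-6, z) + min(6, -1)) {0,1,2,4,5,6,7,8,9,10,11,12,13,14,15,16,17,18,19,20,21,22,23,24,25,26,27,28,29,30,31}
step 8: z <- (element // 2)          {0,1,2,3,4,5,6,7,8,9,10,11,12,13,14,15,16,17,18,19,20,21,22,23,24,25,26,27,28,29,30,31}

Answer: 9 steps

y: -7,-7,-7,-5,-7,-7,-7,-7,-7,-7,-7,-7,-7,-7,-7,-7,-7,-7,-7,-7,-7,-7,-7,-7,-7,-7,-7,-7,-7,-7,-7,-7
z: 0,0,1,1,2,2,3,3,4,4,5,5,6,6,7,7,8,8,9,9,10,10,11,11,12,12,13,13,14,14,15,15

steps = 9; useful = 223; efficiency = 223/288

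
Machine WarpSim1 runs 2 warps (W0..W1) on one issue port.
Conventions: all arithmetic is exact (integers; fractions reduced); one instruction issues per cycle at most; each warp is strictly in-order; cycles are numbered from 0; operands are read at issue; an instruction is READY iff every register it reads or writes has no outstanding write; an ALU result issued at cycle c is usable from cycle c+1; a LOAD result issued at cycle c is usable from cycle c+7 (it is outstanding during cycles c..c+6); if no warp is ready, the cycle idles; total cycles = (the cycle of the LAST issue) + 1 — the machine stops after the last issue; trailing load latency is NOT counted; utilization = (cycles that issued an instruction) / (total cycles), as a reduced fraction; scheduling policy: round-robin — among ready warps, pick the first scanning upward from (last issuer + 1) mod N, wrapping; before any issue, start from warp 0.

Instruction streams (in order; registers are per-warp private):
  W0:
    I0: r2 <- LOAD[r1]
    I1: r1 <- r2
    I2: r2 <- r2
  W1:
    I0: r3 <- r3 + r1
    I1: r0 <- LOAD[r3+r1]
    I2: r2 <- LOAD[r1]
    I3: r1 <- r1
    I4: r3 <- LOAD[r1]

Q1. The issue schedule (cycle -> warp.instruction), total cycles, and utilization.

cycle 0: W0.I0
cycle 1: W1.I0
cycle 2: W1.I1
cycle 3: W1.I2
cycle 4: W1.I3
cycle 5: W1.I4
cycle 6: idle
cycle 7: W0.I1
cycle 8: W0.I2

Answer: 9 cycles, utilization 8/9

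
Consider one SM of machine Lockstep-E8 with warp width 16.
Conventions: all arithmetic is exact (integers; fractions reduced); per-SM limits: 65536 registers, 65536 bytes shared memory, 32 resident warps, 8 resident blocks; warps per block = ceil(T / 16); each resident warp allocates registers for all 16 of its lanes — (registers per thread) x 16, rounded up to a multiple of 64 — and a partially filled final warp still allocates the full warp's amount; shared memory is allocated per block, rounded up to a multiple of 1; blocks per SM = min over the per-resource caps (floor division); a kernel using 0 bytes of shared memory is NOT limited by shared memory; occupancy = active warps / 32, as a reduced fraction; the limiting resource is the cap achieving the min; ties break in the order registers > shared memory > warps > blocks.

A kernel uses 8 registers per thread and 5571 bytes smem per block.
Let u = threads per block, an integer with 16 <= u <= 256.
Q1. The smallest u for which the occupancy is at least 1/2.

Answer: u = 17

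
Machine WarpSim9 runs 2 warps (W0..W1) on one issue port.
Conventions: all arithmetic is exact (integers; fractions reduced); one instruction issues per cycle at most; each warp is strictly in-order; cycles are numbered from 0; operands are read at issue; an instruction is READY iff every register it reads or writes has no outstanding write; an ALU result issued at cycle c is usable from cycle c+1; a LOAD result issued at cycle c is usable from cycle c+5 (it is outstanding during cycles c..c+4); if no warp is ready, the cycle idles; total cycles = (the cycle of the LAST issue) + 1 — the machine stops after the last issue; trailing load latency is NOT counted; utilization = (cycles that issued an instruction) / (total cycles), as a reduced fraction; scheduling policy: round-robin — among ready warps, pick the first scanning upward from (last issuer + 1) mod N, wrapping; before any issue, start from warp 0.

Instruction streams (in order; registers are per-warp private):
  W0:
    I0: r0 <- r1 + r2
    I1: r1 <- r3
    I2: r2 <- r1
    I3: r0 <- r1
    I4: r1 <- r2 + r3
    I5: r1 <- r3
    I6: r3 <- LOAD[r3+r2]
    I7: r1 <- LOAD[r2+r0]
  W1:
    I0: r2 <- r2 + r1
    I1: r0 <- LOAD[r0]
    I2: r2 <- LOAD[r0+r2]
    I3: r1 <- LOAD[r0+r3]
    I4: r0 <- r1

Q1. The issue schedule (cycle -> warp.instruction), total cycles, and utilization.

cycle 0: W0.I0
cycle 1: W1.I0
cycle 2: W0.I1
cycle 3: W1.I1
cycle 4: W0.I2
cycle 5: W0.I3
cycle 6: W0.I4
cycle 7: W0.I5
cycle 8: W1.I2
cycle 9: W0.I6
cycle 10: W1.I3
cycle 11: W0.I7
cycle 12: idle
cycle 13: idle
cycle 14: idle
cycle 15: W1.I4

Answer: 16 cycles, utilization 13/16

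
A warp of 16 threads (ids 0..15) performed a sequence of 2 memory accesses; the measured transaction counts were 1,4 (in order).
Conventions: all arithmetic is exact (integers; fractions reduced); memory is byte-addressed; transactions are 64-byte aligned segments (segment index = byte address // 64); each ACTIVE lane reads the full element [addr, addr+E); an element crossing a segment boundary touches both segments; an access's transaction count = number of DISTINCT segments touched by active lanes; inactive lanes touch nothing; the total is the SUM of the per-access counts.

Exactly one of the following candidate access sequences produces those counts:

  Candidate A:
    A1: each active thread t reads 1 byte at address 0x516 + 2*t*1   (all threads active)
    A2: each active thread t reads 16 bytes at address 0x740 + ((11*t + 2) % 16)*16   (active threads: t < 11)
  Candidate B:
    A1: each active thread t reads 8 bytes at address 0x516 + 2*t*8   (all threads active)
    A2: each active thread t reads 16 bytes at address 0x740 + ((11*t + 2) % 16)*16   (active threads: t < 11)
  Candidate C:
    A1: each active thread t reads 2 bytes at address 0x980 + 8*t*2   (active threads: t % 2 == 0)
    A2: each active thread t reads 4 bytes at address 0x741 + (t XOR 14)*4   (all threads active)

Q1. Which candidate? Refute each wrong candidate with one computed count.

B: A1 gives 5 transactions, not 1
C: A1 gives 4 transactions, not 1
A: all counts match (1,4)

Answer: A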